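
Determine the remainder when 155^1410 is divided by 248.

217

By square-and-multiply:
155^1 ≡ 155 (mod 248)
155^2 ≡ 155^2 = 24025 ≡ 217 (mod 248)
155^4 ≡ 217^2 = 47089 ≡ 217 (mod 248)
155^8 ≡ 217^2 = 47089 ≡ 217 (mod 248)
155^16 ≡ 217^2 = 47089 ≡ 217 (mod 248)
155^32 ≡ 217^2 = 47089 ≡ 217 (mod 248)
155^64 ≡ 217^2 = 47089 ≡ 217 (mod 248)
155^128 ≡ 217^2 = 47089 ≡ 217 (mod 248)
155^256 ≡ 217^2 = 47089 ≡ 217 (mod 248)
155^512 ≡ 217^2 = 47089 ≡ 217 (mod 248)
155^1024 ≡ 217^2 = 47089 ≡ 217 (mod 248)
155^1410 = 155^1024 · 155^256 · 155^128 · 155^2 ≡ 217 · 217 · 217 · 217 (mod 248).
Accumulate the product:
217 · 217 = 47089 ≡ 217
217 · 217 = 47089 ≡ 217
217 · 217 = 47089 ≡ 217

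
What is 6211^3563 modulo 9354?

5239

By square-and-multiply:
3563 in binary is 110111101011, i.e. 3563 = 2048 + 1024 + 256 + 128 + 64 + 32 + 8 + 2 + 1.
6211^1 ≡ 6211 (mod 9354)
6211^2 ≡ 6211^2 = 38576521 ≡ 625 (mod 9354)
6211^4 ≡ 625^2 = 390625 ≡ 7111 (mod 9354)
6211^8 ≡ 7111^2 = 50566321 ≡ 7951 (mod 9354)
6211^16 ≡ 7951^2 = 63218401 ≡ 4069 (mod 9354)
6211^32 ≡ 4069^2 = 16556761 ≡ 181 (mod 9354)
6211^64 ≡ 181^2 = 32761 ≡ 4699 (mod 9354)
6211^128 ≡ 4699^2 = 22080601 ≡ 5161 (mod 9354)
6211^256 ≡ 5161^2 = 26635921 ≡ 5083 (mod 9354)
6211^512 ≡ 5083^2 = 25836889 ≡ 1141 (mod 9354)
6211^1024 ≡ 1141^2 = 1301881 ≡ 1675 (mod 9354)
6211^2048 ≡ 1675^2 = 2805625 ≡ 8779 (mod 9354)
6211^3563 = 6211^2048 · 6211^1024 · 6211^256 · 6211^128 · 6211^64 · 6211^32 · 6211^8 · 6211^2 · 6211^1 ≡ 8779 · 1675 · 5083 · 5161 · 4699 · 181 · 7951 · 625 · 6211 (mod 9354).
Accumulate the product:
8779 · 1675 = 14704825 ≡ 337
337 · 5083 = 1712971 ≡ 1189
1189 · 5161 = 6136429 ≡ 205
205 · 4699 = 963295 ≡ 9187
9187 · 181 = 1662847 ≡ 7189
7189 · 7951 = 57159739 ≡ 6799
6799 · 625 = 4249375 ≡ 2659
2659 · 6211 = 16515049 ≡ 5239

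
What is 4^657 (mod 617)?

585

Using repeated squaring:
657 in binary is 1010010001, i.e. 657 = 512 + 128 + 16 + 1.
4^1 ≡ 4 (mod 617)
4^2 ≡ 4^2 = 16 (mod 617)
4^4 ≡ 16^2 = 256 (mod 617)
4^8 ≡ 256^2 = 65536 ≡ 134 (mod 617)
4^16 ≡ 134^2 = 17956 ≡ 63 (mod 617)
4^32 ≡ 63^2 = 3969 ≡ 267 (mod 617)
4^64 ≡ 267^2 = 71289 ≡ 334 (mod 617)
4^128 ≡ 334^2 = 111556 ≡ 496 (mod 617)
4^256 ≡ 496^2 = 246016 ≡ 450 (mod 617)
4^512 ≡ 450^2 = 202500 ≡ 124 (mod 617)
4^657 = 4^512 × 4^128 × 4^16 × 4^1 ≡ 124 × 496 × 63 × 4 (mod 617).
Accumulate the product:
124 × 496 = 61504 ≡ 421
421 × 63 = 26523 ≡ 609
609 × 4 = 2436 ≡ 585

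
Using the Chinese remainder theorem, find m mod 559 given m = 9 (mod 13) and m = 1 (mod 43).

13⁻¹ mod 43: 13·10 ≡ 1 (mod 43), so 13⁻¹ ≡ 10.
m = 9 + 13·((1 − 9)·10 mod 43) = 9 + 13·6 = 87.

87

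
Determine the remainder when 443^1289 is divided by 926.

By square-and-multiply:
1289 in binary is 10100001001, i.e. 1289 = 1024 + 256 + 8 + 1.
443^1 ≡ 443 (mod 926)
443^2 ≡ 443^2 = 196249 ≡ 863 (mod 926)
443^4 ≡ 863^2 = 744769 ≡ 265 (mod 926)
443^8 ≡ 265^2 = 70225 ≡ 775 (mod 926)
443^16 ≡ 775^2 = 600625 ≡ 577 (mod 926)
443^32 ≡ 577^2 = 332929 ≡ 495 (mod 926)
443^64 ≡ 495^2 = 245025 ≡ 561 (mod 926)
443^128 ≡ 561^2 = 314721 ≡ 807 (mod 926)
443^256 ≡ 807^2 = 651249 ≡ 271 (mod 926)
443^512 ≡ 271^2 = 73441 ≡ 287 (mod 926)
443^1024 ≡ 287^2 = 82369 ≡ 881 (mod 926)
443^1289 = 443^1024 · 443^256 · 443^8 · 443^1 ≡ 881 · 271 · 775 · 443 (mod 926).
Accumulate the product:
881 · 271 = 238751 ≡ 769
769 · 775 = 595975 ≡ 557
557 · 443 = 246751 ≡ 435

435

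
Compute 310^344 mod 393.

344 in binary is 101011000, i.e. 344 = 256 + 64 + 16 + 8.
310^1 ≡ 310 (mod 393)
310^2 ≡ 310^2 = 96100 ≡ 208 (mod 393)
310^4 ≡ 208^2 = 43264 ≡ 34 (mod 393)
310^8 ≡ 34^2 = 1156 ≡ 370 (mod 393)
310^16 ≡ 370^2 = 136900 ≡ 136 (mod 393)
310^32 ≡ 136^2 = 18496 ≡ 25 (mod 393)
310^64 ≡ 25^2 = 625 ≡ 232 (mod 393)
310^128 ≡ 232^2 = 53824 ≡ 376 (mod 393)
310^256 ≡ 376^2 = 141376 ≡ 289 (mod 393)
310^344 = 310^256 · 310^64 · 310^16 · 310^8 ≡ 289 · 232 · 136 · 370 (mod 393).
Accumulate the product:
289 · 232 = 67048 ≡ 238
238 · 136 = 32368 ≡ 142
142 · 370 = 52540 ≡ 271

271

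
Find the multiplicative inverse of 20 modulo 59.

Run the extended Euclidean algorithm:
59 = 2·20 + 19
20 = 1·19 + 1
19 = 19·1 + 0
gcd(20, 59) = 1, so the inverse exists.
Back-substitute for 1:
1 = 1·20 − 1·19
  = −1·59 + 3·20
So 20⁻¹ ≡ 3 (mod 59).

3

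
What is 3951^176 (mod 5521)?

176 in binary is 10110000, i.e. 176 = 128 + 32 + 16.
3951^1 ≡ 3951 (mod 5521)
3951^2 ≡ 3951^2 = 15610401 ≡ 2534 (mod 5521)
3951^4 ≡ 2534^2 = 6421156 ≡ 233 (mod 5521)
3951^8 ≡ 233^2 = 54289 ≡ 4600 (mod 5521)
3951^16 ≡ 4600^2 = 21160000 ≡ 3528 (mod 5521)
3951^32 ≡ 3528^2 = 12446784 ≡ 2450 (mod 5521)
3951^64 ≡ 2450^2 = 6002500 ≡ 1173 (mod 5521)
3951^128 ≡ 1173^2 = 1375929 ≡ 1200 (mod 5521)
3951^176 = 3951^128 × 3951^32 × 3951^16 ≡ 1200 × 2450 × 3528 (mod 5521).
Accumulate the product:
1200 × 2450 = 2940000 ≡ 2828
2828 × 3528 = 9977184 ≡ 737

737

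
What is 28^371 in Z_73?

29

371 in binary is 101110011, i.e. 371 = 256 + 64 + 32 + 16 + 2 + 1.
28^1 ≡ 28 (mod 73)
28^2 ≡ 28^2 = 784 ≡ 54 (mod 73)
28^4 ≡ 54^2 = 2916 ≡ 69 (mod 73)
28^8 ≡ 69^2 = 4761 ≡ 16 (mod 73)
28^16 ≡ 16^2 = 256 ≡ 37 (mod 73)
28^32 ≡ 37^2 = 1369 ≡ 55 (mod 73)
28^64 ≡ 55^2 = 3025 ≡ 32 (mod 73)
28^128 ≡ 32^2 = 1024 ≡ 2 (mod 73)
28^256 ≡ 2^2 = 4 (mod 73)
28^371 = 28^256 · 28^64 · 28^32 · 28^16 · 28^2 · 28^1 ≡ 4 · 32 · 55 · 37 · 54 · 28 (mod 73).
Accumulate the product:
4 · 32 = 128 ≡ 55
55 · 55 = 3025 ≡ 32
32 · 37 = 1184 ≡ 16
16 · 54 = 864 ≡ 61
61 · 28 = 1708 ≡ 29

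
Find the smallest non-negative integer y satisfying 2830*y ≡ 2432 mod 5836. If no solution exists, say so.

gcd(2830, 5836) = 2, and 2 | 2432, so solutions exist.
Divide through by 2: 1415*y mod 2918 = 1216.
1415⁻¹ ≡ 2089 (mod 2918).
y ≡ 2089*1216 ≡ 1564 (mod 2918).
The smallest non-negative solution is y = 1564.

1564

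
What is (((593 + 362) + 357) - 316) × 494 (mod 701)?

593 + 362 = 955 ≡ 254 (mod 701)
254 + 357 = 611
611 - 316 = 295
295 × 494 = 145730 ≡ 623 (mod 701)

623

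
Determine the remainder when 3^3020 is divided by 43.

Compute successive squares:
3020 in binary is 101111001100, i.e. 3020 = 2048 + 512 + 256 + 128 + 64 + 8 + 4.
3^1 ≡ 3 (mod 43)
3^2 ≡ 3^2 = 9 (mod 43)
3^4 ≡ 9^2 = 81 ≡ 38 (mod 43)
3^8 ≡ 38^2 = 1444 ≡ 25 (mod 43)
3^16 ≡ 25^2 = 625 ≡ 23 (mod 43)
3^32 ≡ 23^2 = 529 ≡ 13 (mod 43)
3^64 ≡ 13^2 = 169 ≡ 40 (mod 43)
3^128 ≡ 40^2 = 1600 ≡ 9 (mod 43)
3^256 ≡ 9^2 = 81 ≡ 38 (mod 43)
3^512 ≡ 38^2 = 1444 ≡ 25 (mod 43)
3^1024 ≡ 25^2 = 625 ≡ 23 (mod 43)
3^2048 ≡ 23^2 = 529 ≡ 13 (mod 43)
3^3020 = 3^2048 × 3^512 × 3^256 × 3^128 × 3^64 × 3^8 × 3^4 ≡ 13 × 25 × 38 × 9 × 40 × 25 × 38 (mod 43).
Accumulate the product:
13 × 25 = 325 ≡ 24
24 × 38 = 912 ≡ 9
9 × 9 = 81 ≡ 38
38 × 40 = 1520 ≡ 15
15 × 25 = 375 ≡ 31
31 × 38 = 1178 ≡ 17

17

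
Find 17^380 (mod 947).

Using repeated squaring:
17^1 ≡ 17 (mod 947)
17^2 ≡ 17^2 = 289 (mod 947)
17^4 ≡ 289^2 = 83521 ≡ 185 (mod 947)
17^8 ≡ 185^2 = 34225 ≡ 133 (mod 947)
17^16 ≡ 133^2 = 17689 ≡ 643 (mod 947)
17^32 ≡ 643^2 = 413449 ≡ 557 (mod 947)
17^64 ≡ 557^2 = 310249 ≡ 580 (mod 947)
17^128 ≡ 580^2 = 336400 ≡ 215 (mod 947)
17^256 ≡ 215^2 = 46225 ≡ 769 (mod 947)
17^380 = 17^256 · 17^64 · 17^32 · 17^16 · 17^8 · 17^4 ≡ 769 · 580 · 557 · 643 · 133 · 185 (mod 947).
Accumulate the product:
769 · 580 = 446020 ≡ 930
930 · 557 = 518010 ≡ 1
1 · 643 = 643
643 · 133 = 85519 ≡ 289
289 · 185 = 53465 ≡ 433

433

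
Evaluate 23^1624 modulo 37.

1624 in binary is 11001011000, i.e. 1624 = 1024 + 512 + 64 + 16 + 8.
23^1 ≡ 23 (mod 37)
23^2 ≡ 23^2 = 529 ≡ 11 (mod 37)
23^4 ≡ 11^2 = 121 ≡ 10 (mod 37)
23^8 ≡ 10^2 = 100 ≡ 26 (mod 37)
23^16 ≡ 26^2 = 676 ≡ 10 (mod 37)
23^32 ≡ 10^2 = 100 ≡ 26 (mod 37)
23^64 ≡ 26^2 = 676 ≡ 10 (mod 37)
23^128 ≡ 10^2 = 100 ≡ 26 (mod 37)
23^256 ≡ 26^2 = 676 ≡ 10 (mod 37)
23^512 ≡ 10^2 = 100 ≡ 26 (mod 37)
23^1024 ≡ 26^2 = 676 ≡ 10 (mod 37)
23^1624 = 23^1024 · 23^512 · 23^64 · 23^16 · 23^8 ≡ 10 · 26 · 10 · 10 · 26 (mod 37).
Accumulate the product:
10 · 26 = 260 ≡ 1
1 · 10 = 10
10 · 10 = 100 ≡ 26
26 · 26 = 676 ≡ 10

10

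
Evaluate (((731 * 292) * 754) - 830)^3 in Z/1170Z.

731 * 292 = 213452 ≡ 512 (mod 1170)
512 * 754 = 386048 ≡ 1118 (mod 1170)
1118 - 830 = 288
(288)^3 ≡ 1152 (mod 1170)

1152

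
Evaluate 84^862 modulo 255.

171

Compute successive squares:
862 in binary is 1101011110, i.e. 862 = 512 + 256 + 64 + 16 + 8 + 4 + 2.
84^1 ≡ 84 (mod 255)
84^2 ≡ 84^2 = 7056 ≡ 171 (mod 255)
84^4 ≡ 171^2 = 29241 ≡ 171 (mod 255)
84^8 ≡ 171^2 = 29241 ≡ 171 (mod 255)
84^16 ≡ 171^2 = 29241 ≡ 171 (mod 255)
84^32 ≡ 171^2 = 29241 ≡ 171 (mod 255)
84^64 ≡ 171^2 = 29241 ≡ 171 (mod 255)
84^128 ≡ 171^2 = 29241 ≡ 171 (mod 255)
84^256 ≡ 171^2 = 29241 ≡ 171 (mod 255)
84^512 ≡ 171^2 = 29241 ≡ 171 (mod 255)
84^862 = 84^512 * 84^256 * 84^64 * 84^16 * 84^8 * 84^4 * 84^2 ≡ 171 * 171 * 171 * 171 * 171 * 171 * 171 (mod 255).
Accumulate the product:
171 * 171 = 29241 ≡ 171
171 * 171 = 29241 ≡ 171
171 * 171 = 29241 ≡ 171
171 * 171 = 29241 ≡ 171
171 * 171 = 29241 ≡ 171
171 * 171 = 29241 ≡ 171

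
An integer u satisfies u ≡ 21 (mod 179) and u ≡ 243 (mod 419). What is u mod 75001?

42981

179⁻¹ mod 419: 179×103 ≡ 1 (mod 419), so 179⁻¹ ≡ 103.
u = 21 + 179×((243 − 21)×103 mod 419) = 21 + 179×240 = 42981.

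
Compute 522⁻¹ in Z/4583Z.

4583 = 8×522 + 407
522 = 1×407 + 115
407 = 3×115 + 62
115 = 1×62 + 53
62 = 1×53 + 9
53 = 5×9 + 8
9 = 1×8 + 1
8 = 8×1 + 0
gcd(522, 4583) = 1, so the inverse exists.
Bézout: 1 = 59×4583 − 518×522.
So 522⁻¹ ≡ −518 ≡ 4065 (mod 4583).

4065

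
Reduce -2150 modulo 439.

-2150 = -5×439 + 45, so -2150 ≡ 45 (mod 439).

45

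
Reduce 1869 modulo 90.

1869 = 20*90 + 69, so 1869 ≡ 69 (mod 90).

69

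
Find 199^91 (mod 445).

94

Using repeated squaring:
91 in binary is 1011011, i.e. 91 = 64 + 16 + 8 + 2 + 1.
199^1 ≡ 199 (mod 445)
199^2 ≡ 199^2 = 39601 ≡ 441 (mod 445)
199^4 ≡ 441^2 = 194481 ≡ 16 (mod 445)
199^8 ≡ 16^2 = 256 (mod 445)
199^16 ≡ 256^2 = 65536 ≡ 121 (mod 445)
199^32 ≡ 121^2 = 14641 ≡ 401 (mod 445)
199^64 ≡ 401^2 = 160801 ≡ 156 (mod 445)
199^91 = 199^64 × 199^16 × 199^8 × 199^2 × 199^1 ≡ 156 × 121 × 256 × 441 × 199 (mod 445).
Accumulate the product:
156 × 121 = 18876 ≡ 186
186 × 256 = 47616 ≡ 1
1 × 441 = 441
441 × 199 = 87759 ≡ 94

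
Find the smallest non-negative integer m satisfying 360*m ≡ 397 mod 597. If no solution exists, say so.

no solution

gcd(360, 597) = 3, and 3 does not divide 397.
So the congruence has no solution.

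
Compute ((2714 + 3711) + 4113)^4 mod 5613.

361

2714 + 3711 = 6425 ≡ 812 (mod 5613)
812 + 4113 = 4925
(4925)^4 ≡ 361 (mod 5613)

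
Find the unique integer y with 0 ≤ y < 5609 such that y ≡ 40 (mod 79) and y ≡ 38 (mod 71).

4227

79⁻¹ mod 71: 79×9 ≡ 1 (mod 71), so 79⁻¹ ≡ 9.
y = 40 + 79×((38 − 40)×9 mod 71) = 40 + 79×53 = 4227.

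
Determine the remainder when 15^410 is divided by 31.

Using repeated squaring:
410 in binary is 110011010, i.e. 410 = 256 + 128 + 16 + 8 + 2.
15^1 ≡ 15 (mod 31)
15^2 ≡ 15^2 = 225 ≡ 8 (mod 31)
15^4 ≡ 8^2 = 64 ≡ 2 (mod 31)
15^8 ≡ 2^2 = 4 (mod 31)
15^16 ≡ 4^2 = 16 (mod 31)
15^32 ≡ 16^2 = 256 ≡ 8 (mod 31)
15^64 ≡ 8^2 = 64 ≡ 2 (mod 31)
15^128 ≡ 2^2 = 4 (mod 31)
15^256 ≡ 4^2 = 16 (mod 31)
15^410 = 15^256 × 15^128 × 15^16 × 15^8 × 15^2 ≡ 16 × 4 × 16 × 4 × 8 (mod 31).
Accumulate the product:
16 × 4 = 64 ≡ 2
2 × 16 = 32 ≡ 1
1 × 4 = 4
4 × 8 = 32 ≡ 1

1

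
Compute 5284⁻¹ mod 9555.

349

9555 = 1×5284 + 4271
5284 = 1×4271 + 1013
4271 = 4×1013 + 219
1013 = 4×219 + 137
219 = 1×137 + 82
137 = 1×82 + 55
82 = 1×55 + 27
55 = 2×27 + 1
27 = 27×1 + 0
gcd(5284, 9555) = 1, so the inverse exists.
Bézout: 1 = −193×9555 + 349×5284.
So 5284⁻¹ ≡ 349 (mod 9555).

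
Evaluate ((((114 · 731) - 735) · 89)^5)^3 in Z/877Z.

11

114 · 731 = 83334 ≡ 19 (mod 877)
19 - 735 = -716 ≡ 161 (mod 877)
161 · 89 = 14329 ≡ 297 (mod 877)
(297)^5 ≡ 831 (mod 877)
(831)^3 ≡ 11 (mod 877)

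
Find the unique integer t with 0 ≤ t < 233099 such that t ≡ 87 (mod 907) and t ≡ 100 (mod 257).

32739

907⁻¹ mod 257: 907×240 ≡ 1 (mod 257), so 907⁻¹ ≡ 240.
t = 87 + 907×((100 − 87)×240 mod 257) = 87 + 907×36 = 32739.
Check: 32739 mod 907 = 87, 32739 mod 257 = 100. ✓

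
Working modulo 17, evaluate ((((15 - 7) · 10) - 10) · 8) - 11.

5

15 - 7 = 8
8 · 10 = 80 ≡ 12 (mod 17)
12 - 10 = 2
2 · 8 = 16
16 - 11 = 5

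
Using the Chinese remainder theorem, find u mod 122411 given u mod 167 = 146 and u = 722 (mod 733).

112871

167⁻¹ mod 733: 167*654 ≡ 1 (mod 733), so 167⁻¹ ≡ 654.
u = 146 + 167*((722 − 146)*654 mod 733) = 146 + 167*675 = 112871.
Check: 112871 mod 167 = 146, 112871 mod 733 = 722. ✓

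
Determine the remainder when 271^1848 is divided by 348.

By square-and-multiply:
1848 in binary is 11100111000, i.e. 1848 = 1024 + 512 + 256 + 32 + 16 + 8.
271^1 ≡ 271 (mod 348)
271^2 ≡ 271^2 = 73441 ≡ 13 (mod 348)
271^4 ≡ 13^2 = 169 (mod 348)
271^8 ≡ 169^2 = 28561 ≡ 25 (mod 348)
271^16 ≡ 25^2 = 625 ≡ 277 (mod 348)
271^32 ≡ 277^2 = 76729 ≡ 169 (mod 348)
271^64 ≡ 169^2 = 28561 ≡ 25 (mod 348)
271^128 ≡ 25^2 = 625 ≡ 277 (mod 348)
271^256 ≡ 277^2 = 76729 ≡ 169 (mod 348)
271^512 ≡ 169^2 = 28561 ≡ 25 (mod 348)
271^1024 ≡ 25^2 = 625 ≡ 277 (mod 348)
271^1848 = 271^1024 * 271^512 * 271^256 * 271^32 * 271^16 * 271^8 ≡ 277 * 25 * 169 * 169 * 277 * 25 (mod 348).
Accumulate the product:
277 * 25 = 6925 ≡ 313
313 * 169 = 52897 ≡ 1
1 * 169 = 169
169 * 277 = 46813 ≡ 181
181 * 25 = 4525 ≡ 1

1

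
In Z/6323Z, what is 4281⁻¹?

4654

Run the extended Euclidean algorithm:
6323 = 1·4281 + 2042
4281 = 2·2042 + 197
2042 = 10·197 + 72
197 = 2·72 + 53
72 = 1·53 + 19
53 = 2·19 + 15
19 = 1·15 + 4
15 = 3·4 + 3
4 = 1·3 + 1
3 = 3·1 + 0
gcd(4281, 6323) = 1, so the inverse exists.
Bézout: 1 = 1130·6323 − 1669·4281.
So 4281⁻¹ ≡ −1669 ≡ 4654 (mod 6323).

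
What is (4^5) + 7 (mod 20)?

(4)^5 ≡ 4 (mod 20)
4 + 7 = 11

11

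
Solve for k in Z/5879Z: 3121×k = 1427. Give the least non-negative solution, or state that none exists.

3911

gcd(3121, 5879) = 1, so a unique solution mod 5879 exists.
3121⁻¹ ≡ 1490 (mod 5879).
k ≡ 1490×1427 ≡ 3911 (mod 5879).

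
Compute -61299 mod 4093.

-61299 = -15*4093 + 96, so -61299 ≡ 96 (mod 4093).

96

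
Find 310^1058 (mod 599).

270

1058 in binary is 10000100010, i.e. 1058 = 1024 + 32 + 2.
310^1 ≡ 310 (mod 599)
310^2 ≡ 310^2 = 96100 ≡ 260 (mod 599)
310^4 ≡ 260^2 = 67600 ≡ 512 (mod 599)
310^8 ≡ 512^2 = 262144 ≡ 381 (mod 599)
310^16 ≡ 381^2 = 145161 ≡ 203 (mod 599)
310^32 ≡ 203^2 = 41209 ≡ 477 (mod 599)
310^64 ≡ 477^2 = 227529 ≡ 508 (mod 599)
310^128 ≡ 508^2 = 258064 ≡ 494 (mod 599)
310^256 ≡ 494^2 = 244036 ≡ 243 (mod 599)
310^512 ≡ 243^2 = 59049 ≡ 347 (mod 599)
310^1024 ≡ 347^2 = 120409 ≡ 10 (mod 599)
310^1058 = 310^1024 × 310^32 × 310^2 ≡ 10 × 477 × 260 (mod 599).
Accumulate the product:
10 × 477 = 4770 ≡ 577
577 × 260 = 150020 ≡ 270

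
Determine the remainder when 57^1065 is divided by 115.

42

57^1 ≡ 57 (mod 115)
57^2 ≡ 57^2 = 3249 ≡ 29 (mod 115)
57^4 ≡ 29^2 = 841 ≡ 36 (mod 115)
57^8 ≡ 36^2 = 1296 ≡ 31 (mod 115)
57^16 ≡ 31^2 = 961 ≡ 41 (mod 115)
57^32 ≡ 41^2 = 1681 ≡ 71 (mod 115)
57^64 ≡ 71^2 = 5041 ≡ 96 (mod 115)
57^128 ≡ 96^2 = 9216 ≡ 16 (mod 115)
57^256 ≡ 16^2 = 256 ≡ 26 (mod 115)
57^512 ≡ 26^2 = 676 ≡ 101 (mod 115)
57^1024 ≡ 101^2 = 10201 ≡ 81 (mod 115)
57^1065 = 57^1024 * 57^32 * 57^8 * 57^1 ≡ 81 * 71 * 31 * 57 (mod 115).
Accumulate the product:
81 * 71 = 5751 ≡ 1
1 * 31 = 31
31 * 57 = 1767 ≡ 42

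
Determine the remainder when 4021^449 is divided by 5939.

449 in binary is 111000001, i.e. 449 = 256 + 128 + 64 + 1.
4021^1 ≡ 4021 (mod 5939)
4021^2 ≡ 4021^2 = 16168441 ≡ 2483 (mod 5939)
4021^4 ≡ 2483^2 = 6165289 ≡ 607 (mod 5939)
4021^8 ≡ 607^2 = 368449 ≡ 231 (mod 5939)
4021^16 ≡ 231^2 = 53361 ≡ 5849 (mod 5939)
4021^32 ≡ 5849^2 = 34210801 ≡ 2161 (mod 5939)
4021^64 ≡ 2161^2 = 4669921 ≡ 1867 (mod 5939)
4021^128 ≡ 1867^2 = 3485689 ≡ 5435 (mod 5939)
4021^256 ≡ 5435^2 = 29539225 ≡ 4578 (mod 5939)
4021^449 = 4021^256 · 4021^128 · 4021^64 · 4021^1 ≡ 4578 · 5435 · 1867 · 4021 (mod 5939).
Accumulate the product:
4578 · 5435 = 24881430 ≡ 2959
2959 · 1867 = 5524453 ≡ 1183
1183 · 4021 = 4756843 ≡ 5643

5643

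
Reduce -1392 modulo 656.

-1392 = -3·656 + 576, so -1392 ≡ 576 (mod 656).

576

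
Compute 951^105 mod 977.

466

Compute successive squares:
951^1 ≡ 951 (mod 977)
951^2 ≡ 951^2 = 904401 ≡ 676 (mod 977)
951^4 ≡ 676^2 = 456976 ≡ 717 (mod 977)
951^8 ≡ 717^2 = 514089 ≡ 187 (mod 977)
951^16 ≡ 187^2 = 34969 ≡ 774 (mod 977)
951^32 ≡ 774^2 = 599076 ≡ 175 (mod 977)
951^64 ≡ 175^2 = 30625 ≡ 338 (mod 977)
951^105 = 951^64 * 951^32 * 951^8 * 951^1 ≡ 338 * 175 * 187 * 951 (mod 977).
Accumulate the product:
338 * 175 = 59150 ≡ 530
530 * 187 = 99110 ≡ 433
433 * 951 = 411783 ≡ 466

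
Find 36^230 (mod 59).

29

230 in binary is 11100110, i.e. 230 = 128 + 64 + 32 + 4 + 2.
36^1 ≡ 36 (mod 59)
36^2 ≡ 36^2 = 1296 ≡ 57 (mod 59)
36^4 ≡ 57^2 = 3249 ≡ 4 (mod 59)
36^8 ≡ 4^2 = 16 (mod 59)
36^16 ≡ 16^2 = 256 ≡ 20 (mod 59)
36^32 ≡ 20^2 = 400 ≡ 46 (mod 59)
36^64 ≡ 46^2 = 2116 ≡ 51 (mod 59)
36^128 ≡ 51^2 = 2601 ≡ 5 (mod 59)
36^230 = 36^128 * 36^64 * 36^32 * 36^4 * 36^2 ≡ 5 * 51 * 46 * 4 * 57 (mod 59).
Accumulate the product:
5 * 51 = 255 ≡ 19
19 * 46 = 874 ≡ 48
48 * 4 = 192 ≡ 15
15 * 57 = 855 ≡ 29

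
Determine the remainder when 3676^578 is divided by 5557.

Using repeated squaring:
3676^1 ≡ 3676 (mod 5557)
3676^2 ≡ 3676^2 = 13512976 ≡ 3909 (mod 5557)
3676^4 ≡ 3909^2 = 15280281 ≡ 4088 (mod 5557)
3676^8 ≡ 4088^2 = 16711744 ≡ 1845 (mod 5557)
3676^16 ≡ 1845^2 = 3404025 ≡ 3141 (mod 5557)
3676^32 ≡ 3141^2 = 9865881 ≡ 2206 (mod 5557)
3676^64 ≡ 2206^2 = 4866436 ≡ 4061 (mod 5557)
3676^128 ≡ 4061^2 = 16491721 ≡ 4102 (mod 5557)
3676^256 ≡ 4102^2 = 16826404 ≡ 5365 (mod 5557)
3676^512 ≡ 5365^2 = 28783225 ≡ 3522 (mod 5557)
3676^578 = 3676^512 × 3676^64 × 3676^2 ≡ 3522 × 4061 × 3909 (mod 5557).
Accumulate the product:
3522 × 4061 = 14302842 ≡ 4681
4681 × 3909 = 18298029 ≡ 4385

4385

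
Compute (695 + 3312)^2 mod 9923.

635

695 + 3312 = 4007
(4007)^2 ≡ 635 (mod 9923)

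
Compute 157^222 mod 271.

Using repeated squaring:
157^1 ≡ 157 (mod 271)
157^2 ≡ 157^2 = 24649 ≡ 259 (mod 271)
157^4 ≡ 259^2 = 67081 ≡ 144 (mod 271)
157^8 ≡ 144^2 = 20736 ≡ 140 (mod 271)
157^16 ≡ 140^2 = 19600 ≡ 88 (mod 271)
157^32 ≡ 88^2 = 7744 ≡ 156 (mod 271)
157^64 ≡ 156^2 = 24336 ≡ 217 (mod 271)
157^128 ≡ 217^2 = 47089 ≡ 206 (mod 271)
157^222 = 157^128 · 157^64 · 157^16 · 157^8 · 157^4 · 157^2 ≡ 206 · 217 · 88 · 140 · 144 · 259 (mod 271).
Accumulate the product:
206 · 217 = 44702 ≡ 258
258 · 88 = 22704 ≡ 211
211 · 140 = 29540 ≡ 1
1 · 144 = 144
144 · 259 = 37296 ≡ 169

169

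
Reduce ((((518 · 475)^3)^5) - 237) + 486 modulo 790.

79

518 · 475 = 246050 ≡ 360 (mod 790)
(360)^3 ≡ 180 (mod 790)
(180)^5 ≡ 620 (mod 790)
620 - 237 = 383
383 + 486 = 869 ≡ 79 (mod 790)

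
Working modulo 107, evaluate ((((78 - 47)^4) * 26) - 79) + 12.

78 - 47 = 31
(31)^4 ≡ 4 (mod 107)
4 * 26 = 104
104 - 79 = 25
25 + 12 = 37

37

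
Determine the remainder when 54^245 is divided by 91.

45

Using repeated squaring:
54^1 ≡ 54 (mod 91)
54^2 ≡ 54^2 = 2916 ≡ 4 (mod 91)
54^4 ≡ 4^2 = 16 (mod 91)
54^8 ≡ 16^2 = 256 ≡ 74 (mod 91)
54^16 ≡ 74^2 = 5476 ≡ 16 (mod 91)
54^32 ≡ 16^2 = 256 ≡ 74 (mod 91)
54^64 ≡ 74^2 = 5476 ≡ 16 (mod 91)
54^128 ≡ 16^2 = 256 ≡ 74 (mod 91)
54^245 = 54^128 · 54^64 · 54^32 · 54^16 · 54^4 · 54^1 ≡ 74 · 16 · 74 · 16 · 16 · 54 (mod 91).
Accumulate the product:
74 · 16 = 1184 ≡ 1
1 · 74 = 74
74 · 16 = 1184 ≡ 1
1 · 16 = 16
16 · 54 = 864 ≡ 45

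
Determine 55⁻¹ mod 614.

67

By the extended Euclidean algorithm:
614 = 11×55 + 9
55 = 6×9 + 1
9 = 9×1 + 0
gcd(55, 614) = 1, so the inverse exists.
Bézout: 1 = −6×614 + 67×55.
So 55⁻¹ ≡ 67 (mod 614).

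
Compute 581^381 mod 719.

145

Compute successive squares:
381 in binary is 101111101, i.e. 381 = 256 + 64 + 32 + 16 + 8 + 4 + 1.
581^1 ≡ 581 (mod 719)
581^2 ≡ 581^2 = 337561 ≡ 350 (mod 719)
581^4 ≡ 350^2 = 122500 ≡ 270 (mod 719)
581^8 ≡ 270^2 = 72900 ≡ 281 (mod 719)
581^16 ≡ 281^2 = 78961 ≡ 590 (mod 719)
581^32 ≡ 590^2 = 348100 ≡ 104 (mod 719)
581^64 ≡ 104^2 = 10816 ≡ 31 (mod 719)
581^128 ≡ 31^2 = 961 ≡ 242 (mod 719)
581^256 ≡ 242^2 = 58564 ≡ 325 (mod 719)
581^381 = 581^256 × 581^64 × 581^32 × 581^16 × 581^8 × 581^4 × 581^1 ≡ 325 × 31 × 104 × 590 × 281 × 270 × 581 (mod 719).
Accumulate the product:
325 × 31 = 10075 ≡ 9
9 × 104 = 936 ≡ 217
217 × 590 = 128030 ≡ 48
48 × 281 = 13488 ≡ 546
546 × 270 = 147420 ≡ 25
25 × 581 = 14525 ≡ 145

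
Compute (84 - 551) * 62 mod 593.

103

84 - 551 = -467 ≡ 126 (mod 593)
126 * 62 = 7812 ≡ 103 (mod 593)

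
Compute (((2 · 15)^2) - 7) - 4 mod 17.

5

2 · 15 = 30 ≡ 13 (mod 17)
(13)^2 ≡ 16 (mod 17)
16 - 7 = 9
9 - 4 = 5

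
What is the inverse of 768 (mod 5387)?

2448

5387 = 7·768 + 11
768 = 69·11 + 9
11 = 1·9 + 2
9 = 4·2 + 1
2 = 2·1 + 0
gcd(768, 5387) = 1, so the inverse exists.
Bézout: 1 = −349·5387 + 2448·768.
So 768⁻¹ ≡ 2448 (mod 5387).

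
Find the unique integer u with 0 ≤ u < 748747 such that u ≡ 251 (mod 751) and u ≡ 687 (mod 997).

504172

751⁻¹ mod 997: 751·77 ≡ 1 (mod 997), so 751⁻¹ ≡ 77.
u = 251 + 751·((687 − 251)·77 mod 997) = 251 + 751·671 = 504172.
Check: 504172 mod 751 = 251, 504172 mod 997 = 687. ✓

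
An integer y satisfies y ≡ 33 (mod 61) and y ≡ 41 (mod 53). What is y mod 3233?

61⁻¹ mod 53: 61·20 ≡ 1 (mod 53), so 61⁻¹ ≡ 20.
y = 33 + 61·((41 − 33)·20 mod 53) = 33 + 61·1 = 94.
Check: 94 mod 61 = 33, 94 mod 53 = 41. ✓

94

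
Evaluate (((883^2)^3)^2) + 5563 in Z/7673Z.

(883)^2 ≡ 4716 (mod 7673)
(4716)^3 ≡ 820 (mod 7673)
(820)^2 ≡ 4849 (mod 7673)
4849 + 5563 = 10412 ≡ 2739 (mod 7673)

2739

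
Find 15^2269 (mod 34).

19

15^1 ≡ 15 (mod 34)
15^2 ≡ 15^2 = 225 ≡ 21 (mod 34)
15^4 ≡ 21^2 = 441 ≡ 33 (mod 34)
15^8 ≡ 33^2 = 1089 ≡ 1 (mod 34)
15^16 ≡ 1^2 = 1 (mod 34)
15^32 ≡ 1^2 = 1 (mod 34)
15^64 ≡ 1^2 = 1 (mod 34)
15^128 ≡ 1^2 = 1 (mod 34)
15^256 ≡ 1^2 = 1 (mod 34)
15^512 ≡ 1^2 = 1 (mod 34)
15^1024 ≡ 1^2 = 1 (mod 34)
15^2048 ≡ 1^2 = 1 (mod 34)
15^2269 = 15^2048 × 15^128 × 15^64 × 15^16 × 15^8 × 15^4 × 15^1 ≡ 1 × 1 × 1 × 1 × 1 × 33 × 15 (mod 34).
Accumulate the product:
1 × 1 = 1
1 × 1 = 1
1 × 1 = 1
1 × 1 = 1
1 × 33 = 33
33 × 15 = 495 ≡ 19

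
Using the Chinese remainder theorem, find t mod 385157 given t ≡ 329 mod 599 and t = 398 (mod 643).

599⁻¹ mod 643: 599×453 ≡ 1 (mod 643), so 599⁻¹ ≡ 453.
t = 329 + 599×((398 − 329)×453 mod 643) = 329 + 599×393 = 235736.
Check: 235736 mod 599 = 329, 235736 mod 643 = 398. ✓

235736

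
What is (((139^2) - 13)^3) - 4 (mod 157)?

126

(139)^2 ≡ 10 (mod 157)
10 - 13 = -3 ≡ 154 (mod 157)
(154)^3 ≡ 130 (mod 157)
130 - 4 = 126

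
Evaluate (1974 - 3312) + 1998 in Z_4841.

1974 - 3312 = -1338 ≡ 3503 (mod 4841)
3503 + 1998 = 5501 ≡ 660 (mod 4841)

660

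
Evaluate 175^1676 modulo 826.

189

Compute successive squares:
1676 in binary is 11010001100, i.e. 1676 = 1024 + 512 + 128 + 8 + 4.
175^1 ≡ 175 (mod 826)
175^2 ≡ 175^2 = 30625 ≡ 63 (mod 826)
175^4 ≡ 63^2 = 3969 ≡ 665 (mod 826)
175^8 ≡ 665^2 = 442225 ≡ 315 (mod 826)
175^16 ≡ 315^2 = 99225 ≡ 105 (mod 826)
175^32 ≡ 105^2 = 11025 ≡ 287 (mod 826)
175^64 ≡ 287^2 = 82369 ≡ 595 (mod 826)
175^128 ≡ 595^2 = 354025 ≡ 497 (mod 826)
175^256 ≡ 497^2 = 247009 ≡ 35 (mod 826)
175^512 ≡ 35^2 = 1225 ≡ 399 (mod 826)
175^1024 ≡ 399^2 = 159201 ≡ 609 (mod 826)
175^1676 = 175^1024 × 175^512 × 175^128 × 175^8 × 175^4 ≡ 609 × 399 × 497 × 315 × 665 (mod 826).
Accumulate the product:
609 × 399 = 242991 ≡ 147
147 × 497 = 73059 ≡ 371
371 × 315 = 116865 ≡ 399
399 × 665 = 265335 ≡ 189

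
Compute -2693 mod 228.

-2693 = -12*228 + 43, so -2693 ≡ 43 (mod 228).

43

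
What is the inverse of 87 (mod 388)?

223

388 = 4·87 + 40
87 = 2·40 + 7
40 = 5·7 + 5
7 = 1·5 + 2
5 = 2·2 + 1
2 = 2·1 + 0
gcd(87, 388) = 1, so the inverse exists.
Bézout: 1 = 37·388 − 165·87.
So 87⁻¹ ≡ −165 ≡ 223 (mod 388).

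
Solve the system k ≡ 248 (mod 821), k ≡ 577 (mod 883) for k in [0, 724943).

821⁻¹ mod 883: 821*413 ≡ 1 (mod 883), so 821⁻¹ ≡ 413.
k = 248 + 821*((577 − 248)*413 mod 883) = 248 + 821*778 = 638986.

638986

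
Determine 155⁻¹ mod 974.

509

974 = 6·155 + 44
155 = 3·44 + 23
44 = 1·23 + 21
23 = 1·21 + 2
21 = 10·2 + 1
2 = 2·1 + 0
gcd(155, 974) = 1, so the inverse exists.
Back-substitute for 1:
1 = 1·21 − 10·2
  = −10·23 + 11·21
  = 11·44 − 21·23
  = −21·155 + 74·44
  = 74·974 − 465·155
So 155⁻¹ ≡ −465 ≡ 509 (mod 974).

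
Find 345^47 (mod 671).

456

By square-and-multiply:
47 in binary is 101111, i.e. 47 = 32 + 8 + 4 + 2 + 1.
345^1 ≡ 345 (mod 671)
345^2 ≡ 345^2 = 119025 ≡ 258 (mod 671)
345^4 ≡ 258^2 = 66564 ≡ 135 (mod 671)
345^8 ≡ 135^2 = 18225 ≡ 108 (mod 671)
345^16 ≡ 108^2 = 11664 ≡ 257 (mod 671)
345^32 ≡ 257^2 = 66049 ≡ 291 (mod 671)
345^47 = 345^32 · 345^8 · 345^4 · 345^2 · 345^1 ≡ 291 · 108 · 135 · 258 · 345 (mod 671).
Accumulate the product:
291 · 108 = 31428 ≡ 562
562 · 135 = 75870 ≡ 47
47 · 258 = 12126 ≡ 48
48 · 345 = 16560 ≡ 456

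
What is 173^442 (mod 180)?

173^1 ≡ 173 (mod 180)
173^2 ≡ 173^2 = 29929 ≡ 49 (mod 180)
173^4 ≡ 49^2 = 2401 ≡ 61 (mod 180)
173^8 ≡ 61^2 = 3721 ≡ 121 (mod 180)
173^16 ≡ 121^2 = 14641 ≡ 61 (mod 180)
173^32 ≡ 61^2 = 3721 ≡ 121 (mod 180)
173^64 ≡ 121^2 = 14641 ≡ 61 (mod 180)
173^128 ≡ 61^2 = 3721 ≡ 121 (mod 180)
173^256 ≡ 121^2 = 14641 ≡ 61 (mod 180)
173^442 = 173^256 × 173^128 × 173^32 × 173^16 × 173^8 × 173^2 ≡ 61 × 121 × 121 × 61 × 121 × 49 (mod 180).
Accumulate the product:
61 × 121 = 7381 ≡ 1
1 × 121 = 121
121 × 61 = 7381 ≡ 1
1 × 121 = 121
121 × 49 = 5929 ≡ 169

169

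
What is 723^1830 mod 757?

1830 in binary is 11100100110, i.e. 1830 = 1024 + 512 + 256 + 32 + 4 + 2.
723^1 ≡ 723 (mod 757)
723^2 ≡ 723^2 = 522729 ≡ 399 (mod 757)
723^4 ≡ 399^2 = 159201 ≡ 231 (mod 757)
723^8 ≡ 231^2 = 53361 ≡ 371 (mod 757)
723^16 ≡ 371^2 = 137641 ≡ 624 (mod 757)
723^32 ≡ 624^2 = 389376 ≡ 278 (mod 757)
723^64 ≡ 278^2 = 77284 ≡ 70 (mod 757)
723^128 ≡ 70^2 = 4900 ≡ 358 (mod 757)
723^256 ≡ 358^2 = 128164 ≡ 231 (mod 757)
723^512 ≡ 231^2 = 53361 ≡ 371 (mod 757)
723^1024 ≡ 371^2 = 137641 ≡ 624 (mod 757)
723^1830 = 723^1024 * 723^512 * 723^256 * 723^32 * 723^4 * 723^2 ≡ 624 * 371 * 231 * 278 * 231 * 399 (mod 757).
Accumulate the product:
624 * 371 = 231504 ≡ 619
619 * 231 = 142989 ≡ 673
673 * 278 = 187094 ≡ 115
115 * 231 = 26565 ≡ 70
70 * 399 = 27930 ≡ 678

678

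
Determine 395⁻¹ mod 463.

463 = 1*395 + 68
395 = 5*68 + 55
68 = 1*55 + 13
55 = 4*13 + 3
13 = 4*3 + 1
3 = 3*1 + 0
gcd(395, 463) = 1, so the inverse exists.
Bézout: 1 = 122*463 − 143*395.
So 395⁻¹ ≡ −143 ≡ 320 (mod 463).

320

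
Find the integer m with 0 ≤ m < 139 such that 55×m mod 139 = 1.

Run the extended Euclidean algorithm:
139 = 2*55 + 29
55 = 1*29 + 26
29 = 1*26 + 3
26 = 8*3 + 2
3 = 1*2 + 1
2 = 2*1 + 0
gcd(55, 139) = 1, so the inverse exists.
Bézout: 1 = 19*139 − 48*55.
So 55⁻¹ ≡ −48 ≡ 91 (mod 139).

91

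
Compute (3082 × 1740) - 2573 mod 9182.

3082 × 1740 = 5362680 ≡ 392 (mod 9182)
392 - 2573 = -2181 ≡ 7001 (mod 9182)

7001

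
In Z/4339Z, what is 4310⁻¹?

3142

Apply the Euclidean algorithm and back-substitute:
4339 = 1*4310 + 29
4310 = 148*29 + 18
29 = 1*18 + 11
18 = 1*11 + 7
11 = 1*7 + 4
7 = 1*4 + 3
4 = 1*3 + 1
3 = 3*1 + 0
gcd(4310, 4339) = 1, so the inverse exists.
Bézout: 1 = 1189*4339 − 1197*4310.
So 4310⁻¹ ≡ −1197 ≡ 3142 (mod 4339).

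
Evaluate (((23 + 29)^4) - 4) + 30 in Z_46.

34

23 + 29 = 52 ≡ 6 (mod 46)
(6)^4 ≡ 8 (mod 46)
8 - 4 = 4
4 + 30 = 34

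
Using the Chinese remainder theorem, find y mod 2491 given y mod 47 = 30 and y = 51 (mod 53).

47⁻¹ mod 53: 47*44 ≡ 1 (mod 53), so 47⁻¹ ≡ 44.
y = 30 + 47*((51 − 30)*44 mod 53) = 30 + 47*23 = 1111.

1111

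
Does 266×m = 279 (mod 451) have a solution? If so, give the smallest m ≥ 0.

gcd(266, 451) = 1, so a unique solution mod 451 exists.
266⁻¹ ≡ 39 (mod 451).
m ≡ 39×279 ≡ 57 (mod 451).

57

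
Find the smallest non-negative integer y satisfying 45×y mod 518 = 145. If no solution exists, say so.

291

gcd(45, 518) = 1, so a unique solution mod 518 exists.
45⁻¹ ≡ 495 (mod 518).
y ≡ 495×145 ≡ 291 (mod 518).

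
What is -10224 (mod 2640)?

-10224 = -4×2640 + 336, so -10224 ≡ 336 (mod 2640).

336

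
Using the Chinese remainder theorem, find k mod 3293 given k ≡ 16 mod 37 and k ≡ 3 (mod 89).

37⁻¹ mod 89: 37×77 ≡ 1 (mod 89), so 37⁻¹ ≡ 77.
k = 16 + 37×((3 − 16)×77 mod 89) = 16 + 37×67 = 2495.
Check: 2495 mod 37 = 16, 2495 mod 89 = 3. ✓

2495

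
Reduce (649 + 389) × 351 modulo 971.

649 + 389 = 1038 ≡ 67 (mod 971)
67 × 351 = 23517 ≡ 213 (mod 971)

213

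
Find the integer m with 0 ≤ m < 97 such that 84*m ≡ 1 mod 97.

97 = 1·84 + 13
84 = 6·13 + 6
13 = 2·6 + 1
6 = 6·1 + 0
gcd(84, 97) = 1, so the inverse exists.
Back-substitute for 1:
1 = 1·13 − 2·6
  = −2·84 + 13·13
  = 13·97 − 15·84
So 84⁻¹ ≡ −15 ≡ 82 (mod 97).

82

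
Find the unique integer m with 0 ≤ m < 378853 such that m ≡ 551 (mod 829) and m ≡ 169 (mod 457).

22105

829⁻¹ mod 457: 829×43 ≡ 1 (mod 457), so 829⁻¹ ≡ 43.
m = 551 + 829×((169 − 551)×43 mod 457) = 551 + 829×26 = 22105.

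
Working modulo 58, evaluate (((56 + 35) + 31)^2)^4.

56 + 35 = 91 ≡ 33 (mod 58)
33 + 31 = 64 ≡ 6 (mod 58)
(6)^2 ≡ 36 (mod 58)
(36)^4 ≡ 52 (mod 58)

52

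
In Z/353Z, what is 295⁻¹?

213

353 = 1·295 + 58
295 = 5·58 + 5
58 = 11·5 + 3
5 = 1·3 + 2
3 = 1·2 + 1
2 = 2·1 + 0
gcd(295, 353) = 1, so the inverse exists.
Bézout: 1 = 117·353 − 140·295.
So 295⁻¹ ≡ −140 ≡ 213 (mod 353).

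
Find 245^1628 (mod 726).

1628 in binary is 11001011100, i.e. 1628 = 1024 + 512 + 64 + 16 + 8 + 4.
245^1 ≡ 245 (mod 726)
245^2 ≡ 245^2 = 60025 ≡ 493 (mod 726)
245^4 ≡ 493^2 = 243049 ≡ 565 (mod 726)
245^8 ≡ 565^2 = 319225 ≡ 511 (mod 726)
245^16 ≡ 511^2 = 261121 ≡ 487 (mod 726)
245^32 ≡ 487^2 = 237169 ≡ 493 (mod 726)
245^64 ≡ 493^2 = 243049 ≡ 565 (mod 726)
245^128 ≡ 565^2 = 319225 ≡ 511 (mod 726)
245^256 ≡ 511^2 = 261121 ≡ 487 (mod 726)
245^512 ≡ 487^2 = 237169 ≡ 493 (mod 726)
245^1024 ≡ 493^2 = 243049 ≡ 565 (mod 726)
245^1628 = 245^1024 * 245^512 * 245^64 * 245^16 * 245^8 * 245^4 ≡ 565 * 493 * 565 * 487 * 511 * 565 (mod 726).
Accumulate the product:
565 * 493 = 278545 ≡ 487
487 * 565 = 275155 ≡ 1
1 * 487 = 487
487 * 511 = 248857 ≡ 565
565 * 565 = 319225 ≡ 511

511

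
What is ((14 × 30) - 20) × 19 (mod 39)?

34

14 × 30 = 420 ≡ 30 (mod 39)
30 - 20 = 10
10 × 19 = 190 ≡ 34 (mod 39)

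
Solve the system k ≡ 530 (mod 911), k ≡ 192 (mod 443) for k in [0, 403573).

246500

911⁻¹ mod 443: 911·319 ≡ 1 (mod 443), so 911⁻¹ ≡ 319.
k = 530 + 911·((192 − 530)·319 mod 443) = 530 + 911·270 = 246500.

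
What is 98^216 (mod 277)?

Compute successive squares:
216 in binary is 11011000, i.e. 216 = 128 + 64 + 16 + 8.
98^1 ≡ 98 (mod 277)
98^2 ≡ 98^2 = 9604 ≡ 186 (mod 277)
98^4 ≡ 186^2 = 34596 ≡ 248 (mod 277)
98^8 ≡ 248^2 = 61504 ≡ 10 (mod 277)
98^16 ≡ 10^2 = 100 (mod 277)
98^32 ≡ 100^2 = 10000 ≡ 28 (mod 277)
98^64 ≡ 28^2 = 784 ≡ 230 (mod 277)
98^128 ≡ 230^2 = 52900 ≡ 270 (mod 277)
98^216 = 98^128 * 98^64 * 98^16 * 98^8 ≡ 270 * 230 * 100 * 10 (mod 277).
Accumulate the product:
270 * 230 = 62100 ≡ 52
52 * 100 = 5200 ≡ 214
214 * 10 = 2140 ≡ 201

201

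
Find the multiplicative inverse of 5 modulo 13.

8

By the extended Euclidean algorithm:
13 = 2·5 + 3
5 = 1·3 + 2
3 = 1·2 + 1
2 = 2·1 + 0
gcd(5, 13) = 1, so the inverse exists.
Back-substitute for 1:
1 = 1·3 − 1·2
  = −1·5 + 2·3
  = 2·13 − 5·5
So 5⁻¹ ≡ −5 ≡ 8 (mod 13).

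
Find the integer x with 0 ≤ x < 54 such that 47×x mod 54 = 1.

54 = 1*47 + 7
47 = 6*7 + 5
7 = 1*5 + 2
5 = 2*2 + 1
2 = 2*1 + 0
gcd(47, 54) = 1, so the inverse exists.
Back-substitute for 1:
1 = 1*5 − 2*2
  = −2*7 + 3*5
  = 3*47 − 20*7
  = −20*54 + 23*47
So 47⁻¹ ≡ 23 (mod 54).

23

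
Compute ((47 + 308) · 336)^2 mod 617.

113

47 + 308 = 355
355 · 336 = 119280 ≡ 199 (mod 617)
(199)^2 ≡ 113 (mod 617)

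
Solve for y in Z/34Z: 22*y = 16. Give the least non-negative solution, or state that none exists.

gcd(22, 34) = 2, and 2 | 16, so solutions exist.
Divide through by 2: 11*y ≡ 8 (mod 17).
11⁻¹ ≡ 14 (mod 17).
y ≡ 14*8 ≡ 10 (mod 17).
The smallest non-negative solution is y = 10.

10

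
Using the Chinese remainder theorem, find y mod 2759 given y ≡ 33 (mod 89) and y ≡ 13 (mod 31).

478

89⁻¹ mod 31: 89·23 ≡ 1 (mod 31), so 89⁻¹ ≡ 23.
y = 33 + 89·((13 − 33)·23 mod 31) = 33 + 89·5 = 478.
Check: 478 mod 89 = 33, 478 mod 31 = 13. ✓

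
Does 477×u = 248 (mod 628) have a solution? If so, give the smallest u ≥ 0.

460

gcd(477, 628) = 1, so a unique solution mod 628 exists.
477⁻¹ ≡ 445 (mod 628).
u ≡ 445×248 ≡ 460 (mod 628).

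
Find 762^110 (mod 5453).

4355

110 in binary is 1101110, i.e. 110 = 64 + 32 + 8 + 4 + 2.
762^1 ≡ 762 (mod 5453)
762^2 ≡ 762^2 = 580644 ≡ 2626 (mod 5453)
762^4 ≡ 2626^2 = 6895876 ≡ 3284 (mod 5453)
762^8 ≡ 3284^2 = 10784656 ≡ 4075 (mod 5453)
762^16 ≡ 4075^2 = 16605625 ≡ 1240 (mod 5453)
762^32 ≡ 1240^2 = 1537600 ≡ 5307 (mod 5453)
762^64 ≡ 5307^2 = 28164249 ≡ 4957 (mod 5453)
762^110 = 762^64 × 762^32 × 762^8 × 762^4 × 762^2 ≡ 4957 × 5307 × 4075 × 3284 × 2626 (mod 5453).
Accumulate the product:
4957 × 5307 = 26306799 ≡ 1527
1527 × 4075 = 6222525 ≡ 652
652 × 3284 = 2141168 ≡ 3592
3592 × 2626 = 9432592 ≡ 4355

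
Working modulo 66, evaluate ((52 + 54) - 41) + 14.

52 + 54 = 106 ≡ 40 (mod 66)
40 - 41 = -1 ≡ 65 (mod 66)
65 + 14 = 79 ≡ 13 (mod 66)

13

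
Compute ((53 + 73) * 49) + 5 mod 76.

23

53 + 73 = 126 ≡ 50 (mod 76)
50 * 49 = 2450 ≡ 18 (mod 76)
18 + 5 = 23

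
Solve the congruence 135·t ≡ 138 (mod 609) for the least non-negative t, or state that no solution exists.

195

gcd(135, 609) = 3, and 3 | 138, so solutions exist.
Divide through by 3: 45·t ≡ 46 mod 203.
45⁻¹ ≡ 194 (mod 203).
t ≡ 194·46 ≡ 195 (mod 203).
The smallest non-negative solution is t = 195.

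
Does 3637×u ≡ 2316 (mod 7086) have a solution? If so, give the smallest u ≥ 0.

1080

gcd(3637, 7086) = 1, so a unique solution mod 7086 exists.
3637⁻¹ ≡ 4033 (mod 7086).
u ≡ 4033×2316 ≡ 1080 (mod 7086).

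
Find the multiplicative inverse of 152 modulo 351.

224

351 = 2×152 + 47
152 = 3×47 + 11
47 = 4×11 + 3
11 = 3×3 + 2
3 = 1×2 + 1
2 = 2×1 + 0
gcd(152, 351) = 1, so the inverse exists.
Bézout: 1 = 55×351 − 127×152.
So 152⁻¹ ≡ −127 ≡ 224 (mod 351).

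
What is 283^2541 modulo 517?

By square-and-multiply:
283^1 ≡ 283 (mod 517)
283^2 ≡ 283^2 = 80089 ≡ 471 (mod 517)
283^4 ≡ 471^2 = 221841 ≡ 48 (mod 517)
283^8 ≡ 48^2 = 2304 ≡ 236 (mod 517)
283^16 ≡ 236^2 = 55696 ≡ 377 (mod 517)
283^32 ≡ 377^2 = 142129 ≡ 471 (mod 517)
283^64 ≡ 471^2 = 221841 ≡ 48 (mod 517)
283^128 ≡ 48^2 = 2304 ≡ 236 (mod 517)
283^256 ≡ 236^2 = 55696 ≡ 377 (mod 517)
283^512 ≡ 377^2 = 142129 ≡ 471 (mod 517)
283^1024 ≡ 471^2 = 221841 ≡ 48 (mod 517)
283^2048 ≡ 48^2 = 2304 ≡ 236 (mod 517)
283^2541 = 283^2048 × 283^256 × 283^128 × 283^64 × 283^32 × 283^8 × 283^4 × 283^1 ≡ 236 × 377 × 236 × 48 × 471 × 236 × 48 × 283 (mod 517).
Accumulate the product:
236 × 377 = 88972 ≡ 48
48 × 236 = 11328 ≡ 471
471 × 48 = 22608 ≡ 377
377 × 471 = 177567 ≡ 236
236 × 236 = 55696 ≡ 377
377 × 48 = 18096 ≡ 1
1 × 283 = 283

283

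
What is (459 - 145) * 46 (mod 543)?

459 - 145 = 314
314 * 46 = 14444 ≡ 326 (mod 543)

326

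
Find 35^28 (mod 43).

1

By square-and-multiply:
35^1 ≡ 35 (mod 43)
35^2 ≡ 35^2 = 1225 ≡ 21 (mod 43)
35^4 ≡ 21^2 = 441 ≡ 11 (mod 43)
35^8 ≡ 11^2 = 121 ≡ 35 (mod 43)
35^16 ≡ 35^2 = 1225 ≡ 21 (mod 43)
35^28 = 35^16 · 35^8 · 35^4 ≡ 21 · 35 · 11 (mod 43).
Accumulate the product:
21 · 35 = 735 ≡ 4
4 · 11 = 44 ≡ 1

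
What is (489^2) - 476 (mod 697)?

(489)^2 ≡ 50 (mod 697)
50 - 476 = -426 ≡ 271 (mod 697)

271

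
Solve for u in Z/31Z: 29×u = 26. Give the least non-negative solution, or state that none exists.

18

gcd(29, 31) = 1, so a unique solution mod 31 exists.
29⁻¹ ≡ 15 (mod 31).
u ≡ 15×26 ≡ 18 (mod 31).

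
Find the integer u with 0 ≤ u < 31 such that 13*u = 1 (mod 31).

31 = 2*13 + 5
13 = 2*5 + 3
5 = 1*3 + 2
3 = 1*2 + 1
2 = 2*1 + 0
gcd(13, 31) = 1, so the inverse exists.
Bézout: 1 = −5*31 + 12*13.
So 13⁻¹ ≡ 12 (mod 31).

12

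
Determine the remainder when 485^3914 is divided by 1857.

By square-and-multiply:
3914 in binary is 111101001010, i.e. 3914 = 2048 + 1024 + 512 + 256 + 64 + 8 + 2.
485^1 ≡ 485 (mod 1857)
485^2 ≡ 485^2 = 235225 ≡ 1243 (mod 1857)
485^4 ≡ 1243^2 = 1545049 ≡ 25 (mod 1857)
485^8 ≡ 25^2 = 625 (mod 1857)
485^16 ≡ 625^2 = 390625 ≡ 655 (mod 1857)
485^32 ≡ 655^2 = 429025 ≡ 58 (mod 1857)
485^64 ≡ 58^2 = 3364 ≡ 1507 (mod 1857)
485^128 ≡ 1507^2 = 2271049 ≡ 1795 (mod 1857)
485^256 ≡ 1795^2 = 3222025 ≡ 130 (mod 1857)
485^512 ≡ 130^2 = 16900 ≡ 187 (mod 1857)
485^1024 ≡ 187^2 = 34969 ≡ 1543 (mod 1857)
485^2048 ≡ 1543^2 = 2380849 ≡ 175 (mod 1857)
485^3914 = 485^2048 × 485^1024 × 485^512 × 485^256 × 485^64 × 485^8 × 485^2 ≡ 175 × 1543 × 187 × 130 × 1507 × 625 × 1243 (mod 1857).
Accumulate the product:
175 × 1543 = 270025 ≡ 760
760 × 187 = 142120 ≡ 988
988 × 130 = 128440 ≡ 307
307 × 1507 = 462649 ≡ 256
256 × 625 = 160000 ≡ 298
298 × 1243 = 370414 ≡ 871

871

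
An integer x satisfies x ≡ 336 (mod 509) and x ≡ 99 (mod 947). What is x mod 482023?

509⁻¹ mod 947: 509*867 ≡ 1 (mod 947), so 509⁻¹ ≡ 867.
x = 336 + 509*((99 − 336)*867 mod 947) = 336 + 509*20 = 10516.

10516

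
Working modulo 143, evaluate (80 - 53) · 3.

80 - 53 = 27
27 · 3 = 81

81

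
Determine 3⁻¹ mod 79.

79 = 26*3 + 1
3 = 3*1 + 0
gcd(3, 79) = 1, so the inverse exists.
Back-substitute for 1:
1 = 1*79 − 26*3
So 3⁻¹ ≡ −26 ≡ 53 (mod 79).

53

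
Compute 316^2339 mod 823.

801

2339 in binary is 100100100011, i.e. 2339 = 2048 + 256 + 32 + 2 + 1.
316^1 ≡ 316 (mod 823)
316^2 ≡ 316^2 = 99856 ≡ 273 (mod 823)
316^4 ≡ 273^2 = 74529 ≡ 459 (mod 823)
316^8 ≡ 459^2 = 210681 ≡ 816 (mod 823)
316^16 ≡ 816^2 = 665856 ≡ 49 (mod 823)
316^32 ≡ 49^2 = 2401 ≡ 755 (mod 823)
316^64 ≡ 755^2 = 570025 ≡ 509 (mod 823)
316^128 ≡ 509^2 = 259081 ≡ 659 (mod 823)
316^256 ≡ 659^2 = 434281 ≡ 560 (mod 823)
316^512 ≡ 560^2 = 313600 ≡ 37 (mod 823)
316^1024 ≡ 37^2 = 1369 ≡ 546 (mod 823)
316^2048 ≡ 546^2 = 298116 ≡ 190 (mod 823)
316^2339 = 316^2048 · 316^256 · 316^32 · 316^2 · 316^1 ≡ 190 · 560 · 755 · 273 · 316 (mod 823).
Accumulate the product:
190 · 560 = 106400 ≡ 233
233 · 755 = 175915 ≡ 616
616 · 273 = 168168 ≡ 276
276 · 316 = 87216 ≡ 801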